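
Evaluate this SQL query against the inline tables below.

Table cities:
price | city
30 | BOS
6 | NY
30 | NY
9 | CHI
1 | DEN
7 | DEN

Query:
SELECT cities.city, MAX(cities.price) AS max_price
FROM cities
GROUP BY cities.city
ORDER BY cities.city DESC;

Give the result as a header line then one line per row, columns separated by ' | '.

== RESULT ==
cities.city | max_price
NY | 30
DEN | 7
CHI | 9
BOS | 30

Derivation:
After GROUP BY (4 rows):
cities.city | max_price
BOS | 30
NY | 30
CHI | 9
DEN | 7
After ORDER BY (4 rows):
cities.city | max_price
NY | 30
DEN | 7
CHI | 9
BOS | 30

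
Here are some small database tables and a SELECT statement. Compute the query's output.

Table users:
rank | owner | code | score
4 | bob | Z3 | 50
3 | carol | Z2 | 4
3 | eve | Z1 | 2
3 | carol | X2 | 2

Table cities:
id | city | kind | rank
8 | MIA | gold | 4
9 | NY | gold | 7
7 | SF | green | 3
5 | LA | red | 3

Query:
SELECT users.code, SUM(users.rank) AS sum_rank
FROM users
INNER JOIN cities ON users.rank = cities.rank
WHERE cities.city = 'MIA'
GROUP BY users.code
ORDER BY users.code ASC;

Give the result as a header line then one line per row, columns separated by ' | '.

== RESULT ==
users.code | sum_rank
Z3 | 4

Derivation:
After JOIN cities (7 rows):
users.rank | users.owner | users.code | users.score | cities.id | cities.city | cities.kind | cities.rank
4 | bob | Z3 | 50 | 8 | MIA | gold | 4
3 | carol | Z2 | 4 | 7 | SF | green | 3
3 | carol | Z2 | 4 | 5 | LA | red | 3
3 | eve | Z1 | 2 | 7 | SF | green | 3
3 | eve | Z1 | 2 | 5 | LA | red | 3
3 | carol | X2 | 2 | 7 | SF | green | 3
3 | carol | X2 | 2 | 5 | LA | red | 3
After WHERE (1 rows):
users.rank | users.owner | users.code | users.score | cities.id | cities.city | cities.kind | cities.rank
4 | bob | Z3 | 50 | 8 | MIA | gold | 4
After GROUP BY (1 rows):
users.code | sum_rank
Z3 | 4
After ORDER BY (1 rows):
users.code | sum_rank
Z3 | 4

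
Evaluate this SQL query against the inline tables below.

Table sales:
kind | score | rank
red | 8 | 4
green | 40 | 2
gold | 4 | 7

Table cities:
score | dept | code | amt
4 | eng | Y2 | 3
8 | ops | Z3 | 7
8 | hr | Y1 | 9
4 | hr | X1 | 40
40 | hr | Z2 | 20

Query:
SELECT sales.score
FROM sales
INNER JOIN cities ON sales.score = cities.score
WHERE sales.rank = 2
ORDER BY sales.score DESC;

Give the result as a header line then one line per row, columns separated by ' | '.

== RESULT ==
sales.score
40

Derivation:
After JOIN cities (5 rows):
sales.kind | sales.score | sales.rank | cities.score | cities.dept | cities.code | cities.amt
red | 8 | 4 | 8 | ops | Z3 | 7
red | 8 | 4 | 8 | hr | Y1 | 9
green | 40 | 2 | 40 | hr | Z2 | 20
gold | 4 | 7 | 4 | eng | Y2 | 3
gold | 4 | 7 | 4 | hr | X1 | 40
After WHERE (1 rows):
sales.kind | sales.score | sales.rank | cities.score | cities.dept | cities.code | cities.amt
green | 40 | 2 | 40 | hr | Z2 | 20
After SELECT (1 rows):
sales.score
40
After ORDER BY (1 rows):
sales.score
40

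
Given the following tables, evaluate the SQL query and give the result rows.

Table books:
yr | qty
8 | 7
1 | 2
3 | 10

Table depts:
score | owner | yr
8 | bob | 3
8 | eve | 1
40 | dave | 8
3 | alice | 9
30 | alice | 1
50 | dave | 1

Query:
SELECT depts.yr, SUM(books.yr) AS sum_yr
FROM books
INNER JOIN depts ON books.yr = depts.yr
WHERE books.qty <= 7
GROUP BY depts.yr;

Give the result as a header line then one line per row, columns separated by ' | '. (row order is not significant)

== RESULT ==
depts.yr | sum_yr
8 | 8
1 | 3

Derivation:
After JOIN depts (5 rows):
books.yr | books.qty | depts.score | depts.owner | depts.yr
8 | 7 | 40 | dave | 8
1 | 2 | 8 | eve | 1
1 | 2 | 30 | alice | 1
1 | 2 | 50 | dave | 1
3 | 10 | 8 | bob | 3
After WHERE (4 rows):
books.yr | books.qty | depts.score | depts.owner | depts.yr
8 | 7 | 40 | dave | 8
1 | 2 | 8 | eve | 1
1 | 2 | 30 | alice | 1
1 | 2 | 50 | dave | 1
After GROUP BY (2 rows):
depts.yr | sum_yr
8 | 8
1 | 3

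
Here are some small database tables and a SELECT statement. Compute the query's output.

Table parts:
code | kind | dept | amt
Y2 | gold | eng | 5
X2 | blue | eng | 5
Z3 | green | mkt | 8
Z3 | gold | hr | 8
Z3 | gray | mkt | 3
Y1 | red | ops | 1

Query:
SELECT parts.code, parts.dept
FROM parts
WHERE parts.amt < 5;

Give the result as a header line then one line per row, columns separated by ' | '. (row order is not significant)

After WHERE (2 rows):
parts.code | parts.kind | parts.dept | parts.amt
Z3 | gray | mkt | 3
Y1 | red | ops | 1
After SELECT (2 rows):
parts.code | parts.dept
Z3 | mkt
Y1 | ops

== RESULT ==
parts.code | parts.dept
Z3 | mkt
Y1 | ops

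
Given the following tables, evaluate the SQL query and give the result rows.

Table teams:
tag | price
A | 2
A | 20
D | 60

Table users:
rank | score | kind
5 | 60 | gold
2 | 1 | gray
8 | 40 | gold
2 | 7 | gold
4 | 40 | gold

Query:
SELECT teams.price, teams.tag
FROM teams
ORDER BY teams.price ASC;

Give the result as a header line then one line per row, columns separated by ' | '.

After SELECT (3 rows):
teams.price | teams.tag
2 | A
20 | A
60 | D
After ORDER BY (3 rows):
teams.price | teams.tag
2 | A
20 | A
60 | D

== RESULT ==
teams.price | teams.tag
2 | A
20 | A
60 | D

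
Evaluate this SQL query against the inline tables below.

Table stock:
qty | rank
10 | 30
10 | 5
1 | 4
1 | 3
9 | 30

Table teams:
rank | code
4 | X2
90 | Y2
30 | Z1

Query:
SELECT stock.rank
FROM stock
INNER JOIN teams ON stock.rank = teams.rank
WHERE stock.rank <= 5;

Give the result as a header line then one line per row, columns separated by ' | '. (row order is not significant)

== RESULT ==
stock.rank
4

Derivation:
After JOIN teams (3 rows):
stock.qty | stock.rank | teams.rank | teams.code
10 | 30 | 30 | Z1
1 | 4 | 4 | X2
9 | 30 | 30 | Z1
After WHERE (1 rows):
stock.qty | stock.rank | teams.rank | teams.code
1 | 4 | 4 | X2
After SELECT (1 rows):
stock.rank
4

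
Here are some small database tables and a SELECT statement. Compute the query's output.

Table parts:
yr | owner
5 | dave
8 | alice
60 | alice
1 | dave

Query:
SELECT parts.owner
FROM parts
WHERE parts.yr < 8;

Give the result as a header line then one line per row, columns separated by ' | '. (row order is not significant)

== RESULT ==
parts.owner
dave
dave

Derivation:
After WHERE (2 rows):
parts.yr | parts.owner
5 | dave
1 | dave
After SELECT (2 rows):
parts.owner
dave
dave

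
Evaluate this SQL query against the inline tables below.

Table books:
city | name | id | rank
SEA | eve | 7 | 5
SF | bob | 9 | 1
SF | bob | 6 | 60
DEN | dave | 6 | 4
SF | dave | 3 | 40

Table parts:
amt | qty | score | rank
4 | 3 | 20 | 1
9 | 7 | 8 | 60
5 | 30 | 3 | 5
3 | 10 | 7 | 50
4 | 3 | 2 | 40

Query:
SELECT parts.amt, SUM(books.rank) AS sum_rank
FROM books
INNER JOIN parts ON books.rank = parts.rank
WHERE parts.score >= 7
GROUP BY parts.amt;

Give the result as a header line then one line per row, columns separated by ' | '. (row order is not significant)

== RESULT ==
parts.amt | sum_rank
4 | 1
9 | 60

Derivation:
After JOIN parts (4 rows):
books.city | books.name | books.id | books.rank | parts.amt | parts.qty | parts.score | parts.rank
SEA | eve | 7 | 5 | 5 | 30 | 3 | 5
SF | bob | 9 | 1 | 4 | 3 | 20 | 1
SF | bob | 6 | 60 | 9 | 7 | 8 | 60
SF | dave | 3 | 40 | 4 | 3 | 2 | 40
After WHERE (2 rows):
books.city | books.name | books.id | books.rank | parts.amt | parts.qty | parts.score | parts.rank
SF | bob | 9 | 1 | 4 | 3 | 20 | 1
SF | bob | 6 | 60 | 9 | 7 | 8 | 60
After GROUP BY (2 rows):
parts.amt | sum_rank
4 | 1
9 | 60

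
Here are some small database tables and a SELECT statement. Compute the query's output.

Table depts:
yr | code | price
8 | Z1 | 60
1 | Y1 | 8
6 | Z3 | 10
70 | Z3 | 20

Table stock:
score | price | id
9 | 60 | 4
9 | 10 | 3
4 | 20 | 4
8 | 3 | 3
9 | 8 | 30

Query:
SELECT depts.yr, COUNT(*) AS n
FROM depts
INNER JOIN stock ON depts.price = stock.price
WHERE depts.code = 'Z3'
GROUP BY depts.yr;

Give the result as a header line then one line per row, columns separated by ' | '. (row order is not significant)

== RESULT ==
depts.yr | n
6 | 1
70 | 1

Derivation:
After JOIN stock (4 rows):
depts.yr | depts.code | depts.price | stock.score | stock.price | stock.id
8 | Z1 | 60 | 9 | 60 | 4
1 | Y1 | 8 | 9 | 8 | 30
6 | Z3 | 10 | 9 | 10 | 3
70 | Z3 | 20 | 4 | 20 | 4
After WHERE (2 rows):
depts.yr | depts.code | depts.price | stock.score | stock.price | stock.id
6 | Z3 | 10 | 9 | 10 | 3
70 | Z3 | 20 | 4 | 20 | 4
After GROUP BY (2 rows):
depts.yr | n
6 | 1
70 | 1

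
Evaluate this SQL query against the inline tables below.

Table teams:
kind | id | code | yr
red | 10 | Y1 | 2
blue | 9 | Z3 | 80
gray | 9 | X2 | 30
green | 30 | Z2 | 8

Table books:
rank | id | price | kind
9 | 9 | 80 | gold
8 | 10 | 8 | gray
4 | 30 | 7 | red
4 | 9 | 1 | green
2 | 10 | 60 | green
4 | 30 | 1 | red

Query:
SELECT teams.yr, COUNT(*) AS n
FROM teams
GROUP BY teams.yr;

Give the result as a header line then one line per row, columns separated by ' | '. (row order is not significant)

After GROUP BY (4 rows):
teams.yr | n
2 | 1
80 | 1
30 | 1
8 | 1

== RESULT ==
teams.yr | n
2 | 1
80 | 1
30 | 1
8 | 1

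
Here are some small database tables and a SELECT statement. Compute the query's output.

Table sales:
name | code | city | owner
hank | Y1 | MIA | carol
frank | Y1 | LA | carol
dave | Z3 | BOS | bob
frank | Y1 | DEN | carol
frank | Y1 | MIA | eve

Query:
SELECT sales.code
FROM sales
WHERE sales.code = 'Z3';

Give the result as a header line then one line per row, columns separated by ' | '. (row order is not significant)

== RESULT ==
sales.code
Z3

Derivation:
After WHERE (1 rows):
sales.name | sales.code | sales.city | sales.owner
dave | Z3 | BOS | bob
After SELECT (1 rows):
sales.code
Z3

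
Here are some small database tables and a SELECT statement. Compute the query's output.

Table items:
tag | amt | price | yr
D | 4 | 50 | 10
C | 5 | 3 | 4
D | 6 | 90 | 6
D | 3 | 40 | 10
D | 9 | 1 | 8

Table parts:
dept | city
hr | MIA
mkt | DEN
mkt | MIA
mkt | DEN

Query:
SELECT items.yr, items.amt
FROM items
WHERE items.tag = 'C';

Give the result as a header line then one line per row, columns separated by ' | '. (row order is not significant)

After WHERE (1 rows):
items.tag | items.amt | items.price | items.yr
C | 5 | 3 | 4
After SELECT (1 rows):
items.yr | items.amt
4 | 5

== RESULT ==
items.yr | items.amt
4 | 5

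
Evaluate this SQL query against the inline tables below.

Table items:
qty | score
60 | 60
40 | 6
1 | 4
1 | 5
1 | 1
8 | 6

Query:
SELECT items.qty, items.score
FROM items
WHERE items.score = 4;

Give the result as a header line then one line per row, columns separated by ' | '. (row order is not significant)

After WHERE (1 rows):
items.qty | items.score
1 | 4
After SELECT (1 rows):
items.qty | items.score
1 | 4

== RESULT ==
items.qty | items.score
1 | 4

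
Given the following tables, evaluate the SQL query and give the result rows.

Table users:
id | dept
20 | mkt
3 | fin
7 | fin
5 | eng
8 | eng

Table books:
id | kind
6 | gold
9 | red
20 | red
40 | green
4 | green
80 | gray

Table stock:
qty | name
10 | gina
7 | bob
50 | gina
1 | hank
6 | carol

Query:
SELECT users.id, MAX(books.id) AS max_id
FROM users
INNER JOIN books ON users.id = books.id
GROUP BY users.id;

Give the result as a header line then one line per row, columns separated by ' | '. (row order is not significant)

== RESULT ==
users.id | max_id
20 | 20

Derivation:
After JOIN books (1 rows):
users.id | users.dept | books.id | books.kind
20 | mkt | 20 | red
After GROUP BY (1 rows):
users.id | max_id
20 | 20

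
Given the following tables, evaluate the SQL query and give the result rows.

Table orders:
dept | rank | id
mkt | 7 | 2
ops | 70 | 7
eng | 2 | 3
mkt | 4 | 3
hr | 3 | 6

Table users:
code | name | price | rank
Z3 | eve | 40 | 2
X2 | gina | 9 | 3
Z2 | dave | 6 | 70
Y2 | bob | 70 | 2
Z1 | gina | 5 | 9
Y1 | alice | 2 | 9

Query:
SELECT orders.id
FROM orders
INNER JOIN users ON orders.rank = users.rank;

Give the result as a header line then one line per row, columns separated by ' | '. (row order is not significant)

After JOIN users (4 rows):
orders.dept | orders.rank | orders.id | users.code | users.name | users.price | users.rank
ops | 70 | 7 | Z2 | dave | 6 | 70
eng | 2 | 3 | Z3 | eve | 40 | 2
eng | 2 | 3 | Y2 | bob | 70 | 2
hr | 3 | 6 | X2 | gina | 9 | 3
After SELECT (4 rows):
orders.id
7
3
3
6

== RESULT ==
orders.id
7
3
3
6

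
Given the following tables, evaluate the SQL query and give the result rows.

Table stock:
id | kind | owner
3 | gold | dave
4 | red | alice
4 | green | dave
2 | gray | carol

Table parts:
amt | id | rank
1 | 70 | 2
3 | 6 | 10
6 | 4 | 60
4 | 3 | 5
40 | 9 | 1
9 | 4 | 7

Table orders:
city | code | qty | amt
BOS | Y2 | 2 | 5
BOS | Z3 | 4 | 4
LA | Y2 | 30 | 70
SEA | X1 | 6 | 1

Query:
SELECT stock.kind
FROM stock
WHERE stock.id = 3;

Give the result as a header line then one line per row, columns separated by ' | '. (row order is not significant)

== RESULT ==
stock.kind
gold

Derivation:
After WHERE (1 rows):
stock.id | stock.kind | stock.owner
3 | gold | dave
After SELECT (1 rows):
stock.kind
gold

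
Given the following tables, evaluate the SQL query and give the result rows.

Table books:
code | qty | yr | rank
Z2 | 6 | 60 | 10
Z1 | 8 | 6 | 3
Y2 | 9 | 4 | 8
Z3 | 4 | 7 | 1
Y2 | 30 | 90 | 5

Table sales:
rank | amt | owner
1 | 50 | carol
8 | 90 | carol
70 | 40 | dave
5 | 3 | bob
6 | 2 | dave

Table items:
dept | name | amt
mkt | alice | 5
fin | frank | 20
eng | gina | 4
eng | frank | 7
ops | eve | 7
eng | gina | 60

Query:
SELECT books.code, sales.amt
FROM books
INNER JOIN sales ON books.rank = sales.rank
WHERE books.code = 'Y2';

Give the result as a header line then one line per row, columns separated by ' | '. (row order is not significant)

After JOIN sales (3 rows):
books.code | books.qty | books.yr | books.rank | sales.rank | sales.amt | sales.owner
Y2 | 9 | 4 | 8 | 8 | 90 | carol
Z3 | 4 | 7 | 1 | 1 | 50 | carol
Y2 | 30 | 90 | 5 | 5 | 3 | bob
After WHERE (2 rows):
books.code | books.qty | books.yr | books.rank | sales.rank | sales.amt | sales.owner
Y2 | 9 | 4 | 8 | 8 | 90 | carol
Y2 | 30 | 90 | 5 | 5 | 3 | bob
After SELECT (2 rows):
books.code | sales.amt
Y2 | 90
Y2 | 3

== RESULT ==
books.code | sales.amt
Y2 | 90
Y2 | 3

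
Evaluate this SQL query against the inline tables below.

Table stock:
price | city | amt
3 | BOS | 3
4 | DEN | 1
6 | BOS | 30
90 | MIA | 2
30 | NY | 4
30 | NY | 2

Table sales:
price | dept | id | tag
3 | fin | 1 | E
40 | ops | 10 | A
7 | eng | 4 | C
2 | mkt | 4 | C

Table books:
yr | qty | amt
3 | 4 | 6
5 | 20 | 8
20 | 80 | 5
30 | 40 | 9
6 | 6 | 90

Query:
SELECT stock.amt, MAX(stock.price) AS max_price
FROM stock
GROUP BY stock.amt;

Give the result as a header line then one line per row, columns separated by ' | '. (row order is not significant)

== RESULT ==
stock.amt | max_price
3 | 3
1 | 4
30 | 6
2 | 90
4 | 30

Derivation:
After GROUP BY (5 rows):
stock.amt | max_price
3 | 3
1 | 4
30 | 6
2 | 90
4 | 30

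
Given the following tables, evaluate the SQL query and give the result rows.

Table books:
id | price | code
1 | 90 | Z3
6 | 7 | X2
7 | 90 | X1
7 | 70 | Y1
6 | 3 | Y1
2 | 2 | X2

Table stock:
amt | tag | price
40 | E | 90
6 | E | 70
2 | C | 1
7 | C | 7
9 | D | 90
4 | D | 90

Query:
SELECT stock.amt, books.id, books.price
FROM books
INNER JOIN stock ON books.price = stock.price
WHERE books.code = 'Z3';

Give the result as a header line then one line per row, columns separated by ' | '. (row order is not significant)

== RESULT ==
stock.amt | books.id | books.price
40 | 1 | 90
9 | 1 | 90
4 | 1 | 90

Derivation:
After JOIN stock (8 rows):
books.id | books.price | books.code | stock.amt | stock.tag | stock.price
1 | 90 | Z3 | 40 | E | 90
1 | 90 | Z3 | 9 | D | 90
1 | 90 | Z3 | 4 | D | 90
6 | 7 | X2 | 7 | C | 7
7 | 90 | X1 | 40 | E | 90
7 | 90 | X1 | 9 | D | 90
7 | 90 | X1 | 4 | D | 90
7 | 70 | Y1 | 6 | E | 70
After WHERE (3 rows):
books.id | books.price | books.code | stock.amt | stock.tag | stock.price
1 | 90 | Z3 | 40 | E | 90
1 | 90 | Z3 | 9 | D | 90
1 | 90 | Z3 | 4 | D | 90
After SELECT (3 rows):
stock.amt | books.id | books.price
40 | 1 | 90
9 | 1 | 90
4 | 1 | 90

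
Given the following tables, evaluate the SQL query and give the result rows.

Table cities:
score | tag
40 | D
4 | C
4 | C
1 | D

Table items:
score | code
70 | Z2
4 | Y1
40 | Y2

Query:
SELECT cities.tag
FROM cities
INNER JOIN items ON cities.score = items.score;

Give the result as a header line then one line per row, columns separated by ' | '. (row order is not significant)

== RESULT ==
cities.tag
D
C
C

Derivation:
After JOIN items (3 rows):
cities.score | cities.tag | items.score | items.code
40 | D | 40 | Y2
4 | C | 4 | Y1
4 | C | 4 | Y1
After SELECT (3 rows):
cities.tag
D
C
C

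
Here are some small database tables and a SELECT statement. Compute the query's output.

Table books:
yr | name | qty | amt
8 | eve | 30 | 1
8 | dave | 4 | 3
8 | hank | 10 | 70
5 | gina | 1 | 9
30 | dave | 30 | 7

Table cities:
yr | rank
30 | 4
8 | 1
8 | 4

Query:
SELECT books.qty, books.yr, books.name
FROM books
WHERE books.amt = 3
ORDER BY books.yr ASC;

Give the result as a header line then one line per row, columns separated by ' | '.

After WHERE (1 rows):
books.yr | books.name | books.qty | books.amt
8 | dave | 4 | 3
After SELECT (1 rows):
books.qty | books.yr | books.name
4 | 8 | dave
After ORDER BY (1 rows):
books.qty | books.yr | books.name
4 | 8 | dave

== RESULT ==
books.qty | books.yr | books.name
4 | 8 | dave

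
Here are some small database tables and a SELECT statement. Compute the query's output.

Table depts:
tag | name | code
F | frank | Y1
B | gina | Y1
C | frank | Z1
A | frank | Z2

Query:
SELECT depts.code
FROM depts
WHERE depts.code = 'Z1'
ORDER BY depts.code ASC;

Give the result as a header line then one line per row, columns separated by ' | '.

After WHERE (1 rows):
depts.tag | depts.name | depts.code
C | frank | Z1
After SELECT (1 rows):
depts.code
Z1
After ORDER BY (1 rows):
depts.code
Z1

== RESULT ==
depts.code
Z1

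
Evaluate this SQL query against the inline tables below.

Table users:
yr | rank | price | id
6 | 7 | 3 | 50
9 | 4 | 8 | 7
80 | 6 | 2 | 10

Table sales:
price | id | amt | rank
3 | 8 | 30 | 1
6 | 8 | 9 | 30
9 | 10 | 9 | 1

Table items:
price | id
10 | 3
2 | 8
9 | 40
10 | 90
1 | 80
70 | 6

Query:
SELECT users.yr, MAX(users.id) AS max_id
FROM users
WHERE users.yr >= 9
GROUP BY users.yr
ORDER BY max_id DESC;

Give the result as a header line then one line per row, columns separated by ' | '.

== RESULT ==
users.yr | max_id
80 | 10
9 | 7

Derivation:
After WHERE (2 rows):
users.yr | users.rank | users.price | users.id
9 | 4 | 8 | 7
80 | 6 | 2 | 10
After GROUP BY (2 rows):
users.yr | max_id
9 | 7
80 | 10
After ORDER BY (2 rows):
users.yr | max_id
80 | 10
9 | 7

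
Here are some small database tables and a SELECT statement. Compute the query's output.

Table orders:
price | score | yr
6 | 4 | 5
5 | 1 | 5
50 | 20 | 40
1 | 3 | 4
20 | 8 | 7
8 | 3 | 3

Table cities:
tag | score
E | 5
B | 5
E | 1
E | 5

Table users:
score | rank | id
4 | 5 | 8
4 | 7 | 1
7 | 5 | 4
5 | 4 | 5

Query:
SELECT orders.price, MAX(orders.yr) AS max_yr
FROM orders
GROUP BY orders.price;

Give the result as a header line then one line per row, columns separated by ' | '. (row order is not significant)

== RESULT ==
orders.price | max_yr
6 | 5
5 | 5
50 | 40
1 | 4
20 | 7
8 | 3

Derivation:
After GROUP BY (6 rows):
orders.price | max_yr
6 | 5
5 | 5
50 | 40
1 | 4
20 | 7
8 | 3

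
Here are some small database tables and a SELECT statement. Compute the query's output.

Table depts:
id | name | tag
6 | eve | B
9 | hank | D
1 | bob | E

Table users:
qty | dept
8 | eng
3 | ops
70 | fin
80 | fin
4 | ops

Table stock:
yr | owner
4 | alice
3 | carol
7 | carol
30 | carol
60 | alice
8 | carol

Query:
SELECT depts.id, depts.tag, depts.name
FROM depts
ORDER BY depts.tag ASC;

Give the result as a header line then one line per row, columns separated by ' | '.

== RESULT ==
depts.id | depts.tag | depts.name
6 | B | eve
9 | D | hank
1 | E | bob

Derivation:
After SELECT (3 rows):
depts.id | depts.tag | depts.name
6 | B | eve
9 | D | hank
1 | E | bob
After ORDER BY (3 rows):
depts.id | depts.tag | depts.name
6 | B | eve
9 | D | hank
1 | E | bob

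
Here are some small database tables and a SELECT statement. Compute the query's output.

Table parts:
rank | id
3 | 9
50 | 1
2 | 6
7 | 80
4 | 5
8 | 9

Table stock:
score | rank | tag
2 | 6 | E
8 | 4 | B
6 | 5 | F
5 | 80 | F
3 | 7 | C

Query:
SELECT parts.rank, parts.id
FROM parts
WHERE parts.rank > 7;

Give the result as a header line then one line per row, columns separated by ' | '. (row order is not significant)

After WHERE (2 rows):
parts.rank | parts.id
50 | 1
8 | 9
After SELECT (2 rows):
parts.rank | parts.id
50 | 1
8 | 9

== RESULT ==
parts.rank | parts.id
50 | 1
8 | 9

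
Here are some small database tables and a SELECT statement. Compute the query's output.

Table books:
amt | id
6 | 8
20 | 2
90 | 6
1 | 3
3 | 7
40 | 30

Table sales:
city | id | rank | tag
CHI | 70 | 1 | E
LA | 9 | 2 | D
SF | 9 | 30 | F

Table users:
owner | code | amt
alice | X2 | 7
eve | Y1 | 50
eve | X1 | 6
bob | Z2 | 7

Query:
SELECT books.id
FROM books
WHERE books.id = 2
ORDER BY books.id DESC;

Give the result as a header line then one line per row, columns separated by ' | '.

== RESULT ==
books.id
2

Derivation:
After WHERE (1 rows):
books.amt | books.id
20 | 2
After SELECT (1 rows):
books.id
2
After ORDER BY (1 rows):
books.id
2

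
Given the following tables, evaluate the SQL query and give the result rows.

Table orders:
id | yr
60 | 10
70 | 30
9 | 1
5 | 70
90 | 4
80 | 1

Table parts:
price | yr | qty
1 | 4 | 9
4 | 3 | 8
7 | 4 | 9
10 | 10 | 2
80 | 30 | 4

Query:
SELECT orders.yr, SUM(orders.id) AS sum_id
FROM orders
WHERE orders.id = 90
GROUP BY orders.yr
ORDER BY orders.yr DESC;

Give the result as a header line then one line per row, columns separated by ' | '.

== RESULT ==
orders.yr | sum_id
4 | 90

Derivation:
After WHERE (1 rows):
orders.id | orders.yr
90 | 4
After GROUP BY (1 rows):
orders.yr | sum_id
4 | 90
After ORDER BY (1 rows):
orders.yr | sum_id
4 | 90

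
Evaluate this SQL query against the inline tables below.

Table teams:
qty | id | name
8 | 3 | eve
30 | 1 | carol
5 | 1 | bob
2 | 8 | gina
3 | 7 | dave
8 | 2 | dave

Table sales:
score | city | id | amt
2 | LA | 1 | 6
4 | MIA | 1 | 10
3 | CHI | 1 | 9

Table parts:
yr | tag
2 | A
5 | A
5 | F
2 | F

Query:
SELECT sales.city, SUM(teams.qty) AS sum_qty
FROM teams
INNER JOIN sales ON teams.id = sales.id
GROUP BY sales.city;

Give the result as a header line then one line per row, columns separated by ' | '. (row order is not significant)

After JOIN sales (6 rows):
teams.qty | teams.id | teams.name | sales.score | sales.city | sales.id | sales.amt
30 | 1 | carol | 2 | LA | 1 | 6
30 | 1 | carol | 4 | MIA | 1 | 10
30 | 1 | carol | 3 | CHI | 1 | 9
5 | 1 | bob | 2 | LA | 1 | 6
5 | 1 | bob | 4 | MIA | 1 | 10
5 | 1 | bob | 3 | CHI | 1 | 9
After GROUP BY (3 rows):
sales.city | sum_qty
LA | 35
MIA | 35
CHI | 35

== RESULT ==
sales.city | sum_qty
LA | 35
MIA | 35
CHI | 35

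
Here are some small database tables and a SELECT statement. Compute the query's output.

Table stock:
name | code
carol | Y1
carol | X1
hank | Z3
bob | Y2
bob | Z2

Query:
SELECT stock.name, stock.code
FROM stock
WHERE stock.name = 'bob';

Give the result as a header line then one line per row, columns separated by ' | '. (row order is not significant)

After WHERE (2 rows):
stock.name | stock.code
bob | Y2
bob | Z2
After SELECT (2 rows):
stock.name | stock.code
bob | Y2
bob | Z2

== RESULT ==
stock.name | stock.code
bob | Y2
bob | Z2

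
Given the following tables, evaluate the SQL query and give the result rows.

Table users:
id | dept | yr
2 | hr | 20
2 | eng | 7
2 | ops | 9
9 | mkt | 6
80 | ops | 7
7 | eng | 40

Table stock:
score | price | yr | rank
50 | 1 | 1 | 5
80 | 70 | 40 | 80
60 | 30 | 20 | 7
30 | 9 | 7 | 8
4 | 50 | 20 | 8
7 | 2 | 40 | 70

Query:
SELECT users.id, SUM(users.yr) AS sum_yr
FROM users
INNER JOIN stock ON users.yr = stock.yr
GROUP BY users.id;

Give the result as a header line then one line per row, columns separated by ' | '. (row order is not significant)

After JOIN stock (6 rows):
users.id | users.dept | users.yr | stock.score | stock.price | stock.yr | stock.rank
2 | hr | 20 | 60 | 30 | 20 | 7
2 | hr | 20 | 4 | 50 | 20 | 8
2 | eng | 7 | 30 | 9 | 7 | 8
80 | ops | 7 | 30 | 9 | 7 | 8
7 | eng | 40 | 80 | 70 | 40 | 80
7 | eng | 40 | 7 | 2 | 40 | 70
After GROUP BY (3 rows):
users.id | sum_yr
2 | 47
80 | 7
7 | 80

== RESULT ==
users.id | sum_yr
2 | 47
80 | 7
7 | 80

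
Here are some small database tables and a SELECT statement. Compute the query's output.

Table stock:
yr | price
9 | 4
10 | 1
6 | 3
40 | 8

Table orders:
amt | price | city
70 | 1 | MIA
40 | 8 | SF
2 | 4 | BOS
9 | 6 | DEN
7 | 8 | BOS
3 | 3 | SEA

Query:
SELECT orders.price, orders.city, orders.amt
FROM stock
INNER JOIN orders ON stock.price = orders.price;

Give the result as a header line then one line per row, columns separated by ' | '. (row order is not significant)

== RESULT ==
orders.price | orders.city | orders.amt
4 | BOS | 2
1 | MIA | 70
3 | SEA | 3
8 | SF | 40
8 | BOS | 7

Derivation:
After JOIN orders (5 rows):
stock.yr | stock.price | orders.amt | orders.price | orders.city
9 | 4 | 2 | 4 | BOS
10 | 1 | 70 | 1 | MIA
6 | 3 | 3 | 3 | SEA
40 | 8 | 40 | 8 | SF
40 | 8 | 7 | 8 | BOS
After SELECT (5 rows):
orders.price | orders.city | orders.amt
4 | BOS | 2
1 | MIA | 70
3 | SEA | 3
8 | SF | 40
8 | BOS | 7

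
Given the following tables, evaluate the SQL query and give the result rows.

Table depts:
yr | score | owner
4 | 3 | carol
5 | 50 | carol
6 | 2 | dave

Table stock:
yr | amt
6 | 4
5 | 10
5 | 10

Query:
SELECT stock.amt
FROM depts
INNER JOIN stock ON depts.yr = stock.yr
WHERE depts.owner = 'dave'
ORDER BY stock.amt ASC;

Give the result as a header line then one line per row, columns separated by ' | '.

After JOIN stock (3 rows):
depts.yr | depts.score | depts.owner | stock.yr | stock.amt
5 | 50 | carol | 5 | 10
5 | 50 | carol | 5 | 10
6 | 2 | dave | 6 | 4
After WHERE (1 rows):
depts.yr | depts.score | depts.owner | stock.yr | stock.amt
6 | 2 | dave | 6 | 4
After SELECT (1 rows):
stock.amt
4
After ORDER BY (1 rows):
stock.amt
4

== RESULT ==
stock.amt
4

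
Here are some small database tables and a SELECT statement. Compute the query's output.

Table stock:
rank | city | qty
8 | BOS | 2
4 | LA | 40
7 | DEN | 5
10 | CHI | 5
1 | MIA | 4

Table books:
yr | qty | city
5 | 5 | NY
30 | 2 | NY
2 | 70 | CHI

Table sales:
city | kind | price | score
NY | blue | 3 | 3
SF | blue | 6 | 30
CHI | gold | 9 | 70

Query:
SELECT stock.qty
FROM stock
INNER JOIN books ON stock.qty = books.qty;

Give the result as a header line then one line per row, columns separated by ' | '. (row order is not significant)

== RESULT ==
stock.qty
2
5
5

Derivation:
After JOIN books (3 rows):
stock.rank | stock.city | stock.qty | books.yr | books.qty | books.city
8 | BOS | 2 | 30 | 2 | NY
7 | DEN | 5 | 5 | 5 | NY
10 | CHI | 5 | 5 | 5 | NY
After SELECT (3 rows):
stock.qty
2
5
5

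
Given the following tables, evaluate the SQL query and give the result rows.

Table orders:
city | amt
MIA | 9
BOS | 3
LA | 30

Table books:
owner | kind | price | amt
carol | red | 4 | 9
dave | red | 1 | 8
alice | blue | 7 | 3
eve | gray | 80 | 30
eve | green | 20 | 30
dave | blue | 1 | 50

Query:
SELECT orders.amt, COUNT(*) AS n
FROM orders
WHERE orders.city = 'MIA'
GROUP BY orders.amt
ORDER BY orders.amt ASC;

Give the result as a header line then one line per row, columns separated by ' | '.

After WHERE (1 rows):
orders.city | orders.amt
MIA | 9
After GROUP BY (1 rows):
orders.amt | n
9 | 1
After ORDER BY (1 rows):
orders.amt | n
9 | 1

== RESULT ==
orders.amt | n
9 | 1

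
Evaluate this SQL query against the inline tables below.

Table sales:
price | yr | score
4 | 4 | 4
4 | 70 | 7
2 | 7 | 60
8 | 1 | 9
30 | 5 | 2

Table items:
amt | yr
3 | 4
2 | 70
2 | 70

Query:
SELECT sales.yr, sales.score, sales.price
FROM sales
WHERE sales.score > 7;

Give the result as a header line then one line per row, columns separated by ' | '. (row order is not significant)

After WHERE (2 rows):
sales.price | sales.yr | sales.score
2 | 7 | 60
8 | 1 | 9
After SELECT (2 rows):
sales.yr | sales.score | sales.price
7 | 60 | 2
1 | 9 | 8

== RESULT ==
sales.yr | sales.score | sales.price
7 | 60 | 2
1 | 9 | 8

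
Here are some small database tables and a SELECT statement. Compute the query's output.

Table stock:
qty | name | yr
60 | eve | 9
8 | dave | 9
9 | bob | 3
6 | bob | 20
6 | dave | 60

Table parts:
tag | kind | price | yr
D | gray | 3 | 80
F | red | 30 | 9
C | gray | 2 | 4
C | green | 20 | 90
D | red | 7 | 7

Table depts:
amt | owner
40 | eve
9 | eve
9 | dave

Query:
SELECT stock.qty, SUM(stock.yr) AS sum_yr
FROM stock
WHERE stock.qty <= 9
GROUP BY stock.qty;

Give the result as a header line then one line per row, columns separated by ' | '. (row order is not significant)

After WHERE (4 rows):
stock.qty | stock.name | stock.yr
8 | dave | 9
9 | bob | 3
6 | bob | 20
6 | dave | 60
After GROUP BY (3 rows):
stock.qty | sum_yr
8 | 9
9 | 3
6 | 80

== RESULT ==
stock.qty | sum_yr
8 | 9
9 | 3
6 | 80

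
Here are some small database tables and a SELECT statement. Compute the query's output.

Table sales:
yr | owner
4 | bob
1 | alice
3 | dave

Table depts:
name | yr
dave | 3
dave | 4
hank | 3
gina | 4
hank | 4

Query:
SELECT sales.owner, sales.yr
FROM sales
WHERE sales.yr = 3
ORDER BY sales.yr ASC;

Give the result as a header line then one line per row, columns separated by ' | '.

After WHERE (1 rows):
sales.yr | sales.owner
3 | dave
After SELECT (1 rows):
sales.owner | sales.yr
dave | 3
After ORDER BY (1 rows):
sales.owner | sales.yr
dave | 3

== RESULT ==
sales.owner | sales.yr
dave | 3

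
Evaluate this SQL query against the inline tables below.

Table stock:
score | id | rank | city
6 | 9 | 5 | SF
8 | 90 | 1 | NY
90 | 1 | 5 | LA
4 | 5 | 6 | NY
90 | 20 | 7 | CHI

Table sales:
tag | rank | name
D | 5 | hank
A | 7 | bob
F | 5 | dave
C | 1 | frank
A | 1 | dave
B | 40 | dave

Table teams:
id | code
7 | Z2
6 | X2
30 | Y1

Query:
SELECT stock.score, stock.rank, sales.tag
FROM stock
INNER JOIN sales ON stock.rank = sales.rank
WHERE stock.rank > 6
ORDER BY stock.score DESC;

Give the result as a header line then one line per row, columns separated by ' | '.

== RESULT ==
stock.score | stock.rank | sales.tag
90 | 7 | A

Derivation:
After JOIN sales (7 rows):
stock.score | stock.id | stock.rank | stock.city | sales.tag | sales.rank | sales.name
6 | 9 | 5 | SF | D | 5 | hank
6 | 9 | 5 | SF | F | 5 | dave
8 | 90 | 1 | NY | C | 1 | frank
8 | 90 | 1 | NY | A | 1 | dave
90 | 1 | 5 | LA | D | 5 | hank
90 | 1 | 5 | LA | F | 5 | dave
90 | 20 | 7 | CHI | A | 7 | bob
After WHERE (1 rows):
stock.score | stock.id | stock.rank | stock.city | sales.tag | sales.rank | sales.name
90 | 20 | 7 | CHI | A | 7 | bob
After SELECT (1 rows):
stock.score | stock.rank | sales.tag
90 | 7 | A
After ORDER BY (1 rows):
stock.score | stock.rank | sales.tag
90 | 7 | A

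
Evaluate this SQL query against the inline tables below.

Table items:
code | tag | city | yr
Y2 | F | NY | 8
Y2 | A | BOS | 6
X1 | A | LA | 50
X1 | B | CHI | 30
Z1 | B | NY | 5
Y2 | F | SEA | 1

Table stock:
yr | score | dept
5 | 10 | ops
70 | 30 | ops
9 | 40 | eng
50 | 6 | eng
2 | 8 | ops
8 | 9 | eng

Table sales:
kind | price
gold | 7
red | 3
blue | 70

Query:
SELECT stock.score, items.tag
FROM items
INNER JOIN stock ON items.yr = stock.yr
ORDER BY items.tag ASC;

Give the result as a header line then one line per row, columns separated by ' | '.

== RESULT ==
stock.score | items.tag
6 | A
10 | B
9 | F

Derivation:
After JOIN stock (3 rows):
items.code | items.tag | items.city | items.yr | stock.yr | stock.score | stock.dept
Y2 | F | NY | 8 | 8 | 9 | eng
X1 | A | LA | 50 | 50 | 6 | eng
Z1 | B | NY | 5 | 5 | 10 | ops
After SELECT (3 rows):
stock.score | items.tag
9 | F
6 | A
10 | B
After ORDER BY (3 rows):
stock.score | items.tag
6 | A
10 | B
9 | F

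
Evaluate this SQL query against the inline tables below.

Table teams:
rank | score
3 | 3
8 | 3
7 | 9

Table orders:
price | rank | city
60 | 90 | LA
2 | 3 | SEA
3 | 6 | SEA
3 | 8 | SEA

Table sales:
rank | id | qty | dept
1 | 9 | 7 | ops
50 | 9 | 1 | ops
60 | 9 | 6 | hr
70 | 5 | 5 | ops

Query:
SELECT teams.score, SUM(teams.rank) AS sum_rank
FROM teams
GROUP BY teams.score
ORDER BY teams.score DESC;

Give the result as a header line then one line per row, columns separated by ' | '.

== RESULT ==
teams.score | sum_rank
9 | 7
3 | 11

Derivation:
After GROUP BY (2 rows):
teams.score | sum_rank
3 | 11
9 | 7
After ORDER BY (2 rows):
teams.score | sum_rank
9 | 7
3 | 11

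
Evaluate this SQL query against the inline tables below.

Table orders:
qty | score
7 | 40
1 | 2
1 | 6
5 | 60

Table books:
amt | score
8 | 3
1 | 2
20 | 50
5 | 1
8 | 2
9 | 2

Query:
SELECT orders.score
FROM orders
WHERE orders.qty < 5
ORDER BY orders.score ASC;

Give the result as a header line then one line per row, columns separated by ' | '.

== RESULT ==
orders.score
2
6

Derivation:
After WHERE (2 rows):
orders.qty | orders.score
1 | 2
1 | 6
After SELECT (2 rows):
orders.score
2
6
After ORDER BY (2 rows):
orders.score
2
6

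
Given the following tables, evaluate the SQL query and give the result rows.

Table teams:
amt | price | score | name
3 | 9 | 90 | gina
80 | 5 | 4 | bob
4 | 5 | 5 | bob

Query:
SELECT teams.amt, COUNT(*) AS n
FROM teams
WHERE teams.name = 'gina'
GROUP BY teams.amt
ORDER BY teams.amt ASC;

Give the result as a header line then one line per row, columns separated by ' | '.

After WHERE (1 rows):
teams.amt | teams.price | teams.score | teams.name
3 | 9 | 90 | gina
After GROUP BY (1 rows):
teams.amt | n
3 | 1
After ORDER BY (1 rows):
teams.amt | n
3 | 1

== RESULT ==
teams.amt | n
3 | 1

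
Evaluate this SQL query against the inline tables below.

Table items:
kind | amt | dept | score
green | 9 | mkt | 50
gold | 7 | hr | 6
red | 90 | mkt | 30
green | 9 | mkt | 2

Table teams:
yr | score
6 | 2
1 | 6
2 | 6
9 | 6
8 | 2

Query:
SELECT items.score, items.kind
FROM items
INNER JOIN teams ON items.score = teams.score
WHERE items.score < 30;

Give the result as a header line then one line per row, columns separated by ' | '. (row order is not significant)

== RESULT ==
items.score | items.kind
6 | gold
6 | gold
6 | gold
2 | green
2 | green

Derivation:
After JOIN teams (5 rows):
items.kind | items.amt | items.dept | items.score | teams.yr | teams.score
gold | 7 | hr | 6 | 1 | 6
gold | 7 | hr | 6 | 2 | 6
gold | 7 | hr | 6 | 9 | 6
green | 9 | mkt | 2 | 6 | 2
green | 9 | mkt | 2 | 8 | 2
After WHERE (5 rows):
items.kind | items.amt | items.dept | items.score | teams.yr | teams.score
gold | 7 | hr | 6 | 1 | 6
gold | 7 | hr | 6 | 2 | 6
gold | 7 | hr | 6 | 9 | 6
green | 9 | mkt | 2 | 6 | 2
green | 9 | mkt | 2 | 8 | 2
After SELECT (5 rows):
items.score | items.kind
6 | gold
6 | gold
6 | gold
2 | green
2 | green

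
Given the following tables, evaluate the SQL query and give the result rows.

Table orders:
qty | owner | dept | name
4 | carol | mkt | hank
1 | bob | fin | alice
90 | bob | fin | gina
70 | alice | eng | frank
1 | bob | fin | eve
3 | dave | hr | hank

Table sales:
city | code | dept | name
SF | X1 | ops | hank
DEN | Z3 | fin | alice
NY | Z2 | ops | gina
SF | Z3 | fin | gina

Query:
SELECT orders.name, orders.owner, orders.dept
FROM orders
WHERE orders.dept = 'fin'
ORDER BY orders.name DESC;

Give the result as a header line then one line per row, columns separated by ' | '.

After WHERE (3 rows):
orders.qty | orders.owner | orders.dept | orders.name
1 | bob | fin | alice
90 | bob | fin | gina
1 | bob | fin | eve
After SELECT (3 rows):
orders.name | orders.owner | orders.dept
alice | bob | fin
gina | bob | fin
eve | bob | fin
After ORDER BY (3 rows):
orders.name | orders.owner | orders.dept
gina | bob | fin
eve | bob | fin
alice | bob | fin

== RESULT ==
orders.name | orders.owner | orders.dept
gina | bob | fin
eve | bob | fin
alice | bob | fin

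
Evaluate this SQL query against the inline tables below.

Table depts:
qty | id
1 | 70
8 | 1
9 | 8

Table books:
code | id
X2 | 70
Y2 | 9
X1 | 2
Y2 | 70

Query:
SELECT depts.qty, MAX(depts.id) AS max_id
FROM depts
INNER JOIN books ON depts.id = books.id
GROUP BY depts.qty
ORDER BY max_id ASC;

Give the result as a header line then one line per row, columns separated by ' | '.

After JOIN books (2 rows):
depts.qty | depts.id | books.code | books.id
1 | 70 | X2 | 70
1 | 70 | Y2 | 70
After GROUP BY (1 rows):
depts.qty | max_id
1 | 70
After ORDER BY (1 rows):
depts.qty | max_id
1 | 70

== RESULT ==
depts.qty | max_id
1 | 70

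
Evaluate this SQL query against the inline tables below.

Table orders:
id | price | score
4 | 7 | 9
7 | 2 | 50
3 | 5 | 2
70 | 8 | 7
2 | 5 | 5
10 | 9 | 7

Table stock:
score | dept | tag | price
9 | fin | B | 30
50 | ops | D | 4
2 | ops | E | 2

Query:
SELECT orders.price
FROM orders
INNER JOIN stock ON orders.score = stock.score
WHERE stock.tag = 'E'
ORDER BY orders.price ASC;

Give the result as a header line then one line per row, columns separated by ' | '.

After JOIN stock (3 rows):
orders.id | orders.price | orders.score | stock.score | stock.dept | stock.tag | stock.price
4 | 7 | 9 | 9 | fin | B | 30
7 | 2 | 50 | 50 | ops | D | 4
3 | 5 | 2 | 2 | ops | E | 2
After WHERE (1 rows):
orders.id | orders.price | orders.score | stock.score | stock.dept | stock.tag | stock.price
3 | 5 | 2 | 2 | ops | E | 2
After SELECT (1 rows):
orders.price
5
After ORDER BY (1 rows):
orders.price
5

== RESULT ==
orders.price
5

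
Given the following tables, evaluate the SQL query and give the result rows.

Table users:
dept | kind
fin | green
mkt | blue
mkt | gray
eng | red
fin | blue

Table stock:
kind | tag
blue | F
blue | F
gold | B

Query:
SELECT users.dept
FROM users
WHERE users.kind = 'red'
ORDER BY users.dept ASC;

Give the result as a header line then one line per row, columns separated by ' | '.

== RESULT ==
users.dept
eng

Derivation:
After WHERE (1 rows):
users.dept | users.kind
eng | red
After SELECT (1 rows):
users.dept
eng
After ORDER BY (1 rows):
users.dept
eng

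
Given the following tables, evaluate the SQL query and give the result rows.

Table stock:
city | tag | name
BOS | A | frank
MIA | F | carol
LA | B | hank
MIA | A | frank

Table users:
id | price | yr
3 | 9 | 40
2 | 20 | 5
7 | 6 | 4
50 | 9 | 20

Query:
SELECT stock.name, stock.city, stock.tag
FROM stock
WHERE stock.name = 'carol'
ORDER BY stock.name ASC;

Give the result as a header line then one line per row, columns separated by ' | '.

After WHERE (1 rows):
stock.city | stock.tag | stock.name
MIA | F | carol
After SELECT (1 rows):
stock.name | stock.city | stock.tag
carol | MIA | F
After ORDER BY (1 rows):
stock.name | stock.city | stock.tag
carol | MIA | F

== RESULT ==
stock.name | stock.city | stock.tag
carol | MIA | F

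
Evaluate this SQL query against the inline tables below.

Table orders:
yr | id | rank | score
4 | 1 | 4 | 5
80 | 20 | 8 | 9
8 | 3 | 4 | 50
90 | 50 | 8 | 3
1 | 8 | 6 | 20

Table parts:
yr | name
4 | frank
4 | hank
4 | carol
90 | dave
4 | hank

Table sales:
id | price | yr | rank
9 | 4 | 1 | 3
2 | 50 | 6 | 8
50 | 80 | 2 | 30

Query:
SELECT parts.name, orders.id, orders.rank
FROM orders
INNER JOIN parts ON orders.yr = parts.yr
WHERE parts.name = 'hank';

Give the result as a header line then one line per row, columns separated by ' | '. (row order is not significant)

== RESULT ==
parts.name | orders.id | orders.rank
hank | 1 | 4
hank | 1 | 4

Derivation:
After JOIN parts (5 rows):
orders.yr | orders.id | orders.rank | orders.score | parts.yr | parts.name
4 | 1 | 4 | 5 | 4 | frank
4 | 1 | 4 | 5 | 4 | hank
4 | 1 | 4 | 5 | 4 | carol
4 | 1 | 4 | 5 | 4 | hank
90 | 50 | 8 | 3 | 90 | dave
After WHERE (2 rows):
orders.yr | orders.id | orders.rank | orders.score | parts.yr | parts.name
4 | 1 | 4 | 5 | 4 | hank
4 | 1 | 4 | 5 | 4 | hank
After SELECT (2 rows):
parts.name | orders.id | orders.rank
hank | 1 | 4
hank | 1 | 4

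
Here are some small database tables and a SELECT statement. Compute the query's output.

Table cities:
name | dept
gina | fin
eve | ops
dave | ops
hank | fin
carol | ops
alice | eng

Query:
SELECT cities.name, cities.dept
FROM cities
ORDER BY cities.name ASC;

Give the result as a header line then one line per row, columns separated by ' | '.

After SELECT (6 rows):
cities.name | cities.dept
gina | fin
eve | ops
dave | ops
hank | fin
carol | ops
alice | eng
After ORDER BY (6 rows):
cities.name | cities.dept
alice | eng
carol | ops
dave | ops
eve | ops
gina | fin
hank | fin

== RESULT ==
cities.name | cities.dept
alice | eng
carol | ops
dave | ops
eve | ops
gina | fin
hank | fin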